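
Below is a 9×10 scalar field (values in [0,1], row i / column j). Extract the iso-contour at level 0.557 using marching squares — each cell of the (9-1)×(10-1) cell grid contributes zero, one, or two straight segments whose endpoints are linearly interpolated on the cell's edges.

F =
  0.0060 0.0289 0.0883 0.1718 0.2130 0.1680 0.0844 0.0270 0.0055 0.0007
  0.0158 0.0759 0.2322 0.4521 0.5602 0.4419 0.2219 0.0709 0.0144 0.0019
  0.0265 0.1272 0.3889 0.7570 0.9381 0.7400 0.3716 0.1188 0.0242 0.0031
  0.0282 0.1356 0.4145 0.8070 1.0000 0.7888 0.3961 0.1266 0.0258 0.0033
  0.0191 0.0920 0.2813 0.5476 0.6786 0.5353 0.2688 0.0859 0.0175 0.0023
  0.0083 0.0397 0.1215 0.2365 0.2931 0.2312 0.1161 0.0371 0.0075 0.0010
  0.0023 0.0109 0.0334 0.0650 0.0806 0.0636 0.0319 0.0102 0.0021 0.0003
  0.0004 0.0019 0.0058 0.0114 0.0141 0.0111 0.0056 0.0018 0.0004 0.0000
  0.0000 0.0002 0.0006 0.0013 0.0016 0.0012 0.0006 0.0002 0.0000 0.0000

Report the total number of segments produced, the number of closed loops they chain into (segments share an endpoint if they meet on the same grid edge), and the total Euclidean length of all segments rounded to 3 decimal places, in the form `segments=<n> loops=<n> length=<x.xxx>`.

segments=14 loops=1 length=10.170

cell (0,3): code 0100 → (0.991,4.000)–(1.000,3.970)
cell (0,4): code 1000 → (1.000,4.027)–(0.991,4.000)
cell (1,2): code 0100 → (1.344,3.000)–(2.000,2.457)
cell (1,3): code 1110 → (1.000,3.970)–(1.344,3.000)
cell (1,4): code 1101 → (1.386,5.000)–(1.000,4.027)
cell (1,5): code 1000 → (2.000,5.497)–(1.386,5.000)
cell (2,2): code 0110 → (2.000,2.457)–(3.000,2.363)
cell (2,5): code 1001 → (3.000,5.590)–(2.000,5.497)
cell (3,2): code 0010 → (3.000,2.363)–(3.964,3.000)
cell (3,3): code 0111 → (3.964,3.000)–(4.000,3.072)
cell (3,4): code 1011 → (4.000,4.849)–(3.914,5.000)
cell (3,5): code 0001 → (3.914,5.000)–(3.000,5.590)
cell (4,3): code 0010 → (4.000,3.072)–(4.315,4.000)
cell (4,4): code 0001 → (4.315,4.000)–(4.000,4.849)
total: 14 segments, chained into 1 closed loop(s), length Σ = 10.169709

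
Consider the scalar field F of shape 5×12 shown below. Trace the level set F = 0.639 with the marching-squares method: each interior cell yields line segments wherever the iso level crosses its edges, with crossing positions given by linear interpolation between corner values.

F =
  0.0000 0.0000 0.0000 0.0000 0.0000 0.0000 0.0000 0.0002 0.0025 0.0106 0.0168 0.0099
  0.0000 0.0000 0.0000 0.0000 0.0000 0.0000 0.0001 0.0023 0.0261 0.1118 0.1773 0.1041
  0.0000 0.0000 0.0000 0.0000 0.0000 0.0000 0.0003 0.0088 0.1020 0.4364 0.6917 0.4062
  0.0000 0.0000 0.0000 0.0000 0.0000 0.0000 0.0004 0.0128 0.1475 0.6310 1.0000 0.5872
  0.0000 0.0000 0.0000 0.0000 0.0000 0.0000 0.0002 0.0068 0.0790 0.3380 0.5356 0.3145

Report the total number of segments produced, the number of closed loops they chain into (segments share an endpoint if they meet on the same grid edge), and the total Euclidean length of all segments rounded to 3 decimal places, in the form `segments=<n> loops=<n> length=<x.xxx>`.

cell (1,9): code 0100 → (1.898,10.000)–(2.000,9.794)
cell (1,10): code 1000 → (2.000,10.185)–(1.898,10.000)
cell (2,9): code 0110 → (2.000,9.794)–(3.000,9.022)
cell (2,10): code 1001 → (3.000,10.875)–(2.000,10.185)
cell (3,9): code 0010 → (3.000,9.022)–(3.777,10.000)
cell (3,10): code 0001 → (3.777,10.000)–(3.000,10.875)
total: 6 segments, chained into 1 closed loop(s), length Σ = 5.339342

segments=6 loops=1 length=5.339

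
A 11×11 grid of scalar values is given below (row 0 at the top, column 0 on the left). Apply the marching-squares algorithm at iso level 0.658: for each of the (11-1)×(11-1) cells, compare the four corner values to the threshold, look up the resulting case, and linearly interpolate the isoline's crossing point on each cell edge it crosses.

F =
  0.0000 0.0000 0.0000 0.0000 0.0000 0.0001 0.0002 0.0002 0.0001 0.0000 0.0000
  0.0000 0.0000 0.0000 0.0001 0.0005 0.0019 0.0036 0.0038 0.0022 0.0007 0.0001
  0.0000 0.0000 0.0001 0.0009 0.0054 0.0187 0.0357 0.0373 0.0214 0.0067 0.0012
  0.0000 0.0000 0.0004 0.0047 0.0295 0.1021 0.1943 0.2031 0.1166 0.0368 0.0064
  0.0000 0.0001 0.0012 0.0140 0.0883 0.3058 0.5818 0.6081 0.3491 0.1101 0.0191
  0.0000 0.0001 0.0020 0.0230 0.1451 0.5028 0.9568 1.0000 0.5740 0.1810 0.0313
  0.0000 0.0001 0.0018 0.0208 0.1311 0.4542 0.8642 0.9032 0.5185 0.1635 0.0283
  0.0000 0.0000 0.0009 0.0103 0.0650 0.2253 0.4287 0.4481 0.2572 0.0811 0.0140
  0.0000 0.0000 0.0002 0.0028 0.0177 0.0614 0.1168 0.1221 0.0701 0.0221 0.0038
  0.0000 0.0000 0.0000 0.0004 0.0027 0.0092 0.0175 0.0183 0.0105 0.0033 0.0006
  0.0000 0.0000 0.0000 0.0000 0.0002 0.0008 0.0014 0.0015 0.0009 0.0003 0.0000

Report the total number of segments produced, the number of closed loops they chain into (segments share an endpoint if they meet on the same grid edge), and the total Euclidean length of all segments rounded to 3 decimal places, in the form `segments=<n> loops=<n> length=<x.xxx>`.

cell (4,5): code 0100 → (4.203,6.000)–(5.000,5.342)
cell (4,6): code 1100 → (4.127,7.000)–(4.203,6.000)
cell (4,7): code 1000 → (5.000,7.803)–(4.127,7.000)
cell (5,5): code 0110 → (5.000,5.342)–(6.000,5.497)
cell (5,7): code 1001 → (6.000,7.637)–(5.000,7.803)
cell (6,5): code 0010 → (6.000,5.497)–(6.473,6.000)
cell (6,6): code 0011 → (6.473,6.000)–(6.539,7.000)
cell (6,7): code 0001 → (6.539,7.000)–(6.000,7.637)
total: 8 segments, chained into 1 closed loop(s), length Σ = 7.775143

segments=8 loops=1 length=7.775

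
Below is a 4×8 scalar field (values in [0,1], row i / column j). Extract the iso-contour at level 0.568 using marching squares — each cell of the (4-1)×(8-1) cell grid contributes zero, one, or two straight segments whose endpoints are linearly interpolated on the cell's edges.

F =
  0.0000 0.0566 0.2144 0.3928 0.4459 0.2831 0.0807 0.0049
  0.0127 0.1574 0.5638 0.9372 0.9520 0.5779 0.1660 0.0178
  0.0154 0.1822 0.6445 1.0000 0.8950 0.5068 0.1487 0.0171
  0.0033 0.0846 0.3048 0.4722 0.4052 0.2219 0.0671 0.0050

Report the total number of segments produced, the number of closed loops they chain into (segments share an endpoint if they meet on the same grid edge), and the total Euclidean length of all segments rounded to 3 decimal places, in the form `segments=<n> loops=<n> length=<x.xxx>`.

segments=12 loops=1 length=9.039

cell (0,2): code 0100 → (0.322,3.000)–(1.000,2.011)
cell (0,3): code 1100 → (0.241,4.000)–(0.322,3.000)
cell (0,4): code 1100 → (0.966,5.000)–(0.241,4.000)
cell (0,5): code 1000 → (1.000,5.024)–(0.966,5.000)
cell (1,1): code 0100 → (1.052,2.000)–(2.000,1.835)
cell (1,2): code 1110 → (1.000,2.011)–(1.052,2.000)
cell (1,4): code 1011 → (2.000,4.842)–(1.139,5.000)
cell (1,5): code 0001 → (1.139,5.000)–(1.000,5.024)
cell (2,1): code 0010 → (2.000,1.835)–(2.225,2.000)
cell (2,2): code 0011 → (2.225,2.000)–(2.818,3.000)
cell (2,3): code 0011 → (2.818,3.000)–(2.668,4.000)
cell (2,4): code 0001 → (2.668,4.000)–(2.000,4.842)
total: 12 segments, chained into 1 closed loop(s), length Σ = 9.039052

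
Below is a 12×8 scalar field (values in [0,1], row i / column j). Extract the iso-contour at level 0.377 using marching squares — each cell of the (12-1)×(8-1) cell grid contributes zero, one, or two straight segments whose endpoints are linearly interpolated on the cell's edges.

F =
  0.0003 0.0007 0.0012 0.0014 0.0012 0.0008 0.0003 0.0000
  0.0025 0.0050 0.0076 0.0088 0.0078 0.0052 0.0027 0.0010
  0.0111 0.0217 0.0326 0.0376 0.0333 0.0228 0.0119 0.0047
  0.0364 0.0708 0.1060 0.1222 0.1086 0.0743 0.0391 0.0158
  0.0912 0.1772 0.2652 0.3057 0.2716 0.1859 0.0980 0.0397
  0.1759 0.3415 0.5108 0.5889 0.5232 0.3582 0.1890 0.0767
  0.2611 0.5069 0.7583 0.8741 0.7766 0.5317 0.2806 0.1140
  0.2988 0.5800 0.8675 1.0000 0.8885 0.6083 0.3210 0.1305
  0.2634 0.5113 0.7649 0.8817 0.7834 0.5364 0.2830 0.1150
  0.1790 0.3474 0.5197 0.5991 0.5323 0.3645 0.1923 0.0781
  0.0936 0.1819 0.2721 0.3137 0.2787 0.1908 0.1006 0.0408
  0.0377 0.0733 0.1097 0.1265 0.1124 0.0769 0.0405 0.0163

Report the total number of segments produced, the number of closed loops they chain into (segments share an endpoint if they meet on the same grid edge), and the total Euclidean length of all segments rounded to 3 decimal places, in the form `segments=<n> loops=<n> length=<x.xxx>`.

segments=20 loops=1 length=17.218

cell (4,1): code 0100 → (4.455,2.000)–(5.000,1.210)
cell (4,2): code 1100 → (4.252,3.000)–(4.455,2.000)
cell (4,3): code 1100 → (4.419,4.000)–(4.252,3.000)
cell (4,4): code 1000 → (5.000,4.886)–(4.419,4.000)
cell (5,0): code 0100 → (5.215,1.000)–(6.000,0.472)
cell (5,1): code 1110 → (5.000,1.210)–(5.215,1.000)
cell (5,4): code 1101 → (5.108,5.000)–(5.000,4.886)
cell (5,5): code 1000 → (6.000,5.616)–(5.108,5.000)
cell (6,0): code 0110 → (6.000,0.472)–(7.000,0.278)
cell (6,5): code 1001 → (7.000,5.805)–(6.000,5.616)
cell (7,0): code 0110 → (7.000,0.278)–(8.000,0.458)
cell (7,5): code 1001 → (8.000,5.629)–(7.000,5.805)
cell (8,0): code 0010 → (8.000,0.458)–(8.819,1.000)
cell (8,1): code 0111 → (8.819,1.000)–(9.000,1.172)
cell (8,4): code 1011 → (9.000,4.926)–(8.927,5.000)
cell (8,5): code 0001 → (8.927,5.000)–(8.000,5.629)
cell (9,1): code 0010 → (9.000,1.172)–(9.576,2.000)
cell (9,2): code 0011 → (9.576,2.000)–(9.778,3.000)
cell (9,3): code 0011 → (9.778,3.000)–(9.612,4.000)
cell (9,4): code 0001 → (9.612,4.000)–(9.000,4.926)
total: 20 segments, chained into 1 closed loop(s), length Σ = 17.218034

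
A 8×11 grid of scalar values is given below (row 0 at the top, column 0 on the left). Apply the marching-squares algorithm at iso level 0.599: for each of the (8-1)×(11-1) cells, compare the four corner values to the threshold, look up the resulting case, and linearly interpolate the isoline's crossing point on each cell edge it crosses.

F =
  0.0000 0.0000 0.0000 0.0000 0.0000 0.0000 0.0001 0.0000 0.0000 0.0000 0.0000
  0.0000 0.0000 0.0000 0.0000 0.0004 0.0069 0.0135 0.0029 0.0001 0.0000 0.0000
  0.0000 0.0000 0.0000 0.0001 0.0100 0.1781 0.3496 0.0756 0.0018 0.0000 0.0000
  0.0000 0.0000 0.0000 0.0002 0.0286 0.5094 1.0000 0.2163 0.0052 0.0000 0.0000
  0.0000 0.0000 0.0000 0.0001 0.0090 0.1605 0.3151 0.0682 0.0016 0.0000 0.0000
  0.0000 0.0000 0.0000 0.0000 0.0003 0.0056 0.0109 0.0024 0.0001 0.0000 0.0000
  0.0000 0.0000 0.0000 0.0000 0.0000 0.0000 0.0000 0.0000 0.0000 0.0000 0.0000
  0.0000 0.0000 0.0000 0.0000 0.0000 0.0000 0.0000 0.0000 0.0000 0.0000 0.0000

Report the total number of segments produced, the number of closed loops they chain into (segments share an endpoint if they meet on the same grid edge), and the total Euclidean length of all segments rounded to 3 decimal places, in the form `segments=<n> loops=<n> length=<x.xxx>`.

segments=4 loops=1 length=3.608

cell (2,5): code 0100 → (2.383,6.000)–(3.000,5.183)
cell (2,6): code 1000 → (3.000,6.512)–(2.383,6.000)
cell (3,5): code 0010 → (3.000,5.183)–(3.585,6.000)
cell (3,6): code 0001 → (3.585,6.000)–(3.000,6.512)
total: 4 segments, chained into 1 closed loop(s), length Σ = 3.608025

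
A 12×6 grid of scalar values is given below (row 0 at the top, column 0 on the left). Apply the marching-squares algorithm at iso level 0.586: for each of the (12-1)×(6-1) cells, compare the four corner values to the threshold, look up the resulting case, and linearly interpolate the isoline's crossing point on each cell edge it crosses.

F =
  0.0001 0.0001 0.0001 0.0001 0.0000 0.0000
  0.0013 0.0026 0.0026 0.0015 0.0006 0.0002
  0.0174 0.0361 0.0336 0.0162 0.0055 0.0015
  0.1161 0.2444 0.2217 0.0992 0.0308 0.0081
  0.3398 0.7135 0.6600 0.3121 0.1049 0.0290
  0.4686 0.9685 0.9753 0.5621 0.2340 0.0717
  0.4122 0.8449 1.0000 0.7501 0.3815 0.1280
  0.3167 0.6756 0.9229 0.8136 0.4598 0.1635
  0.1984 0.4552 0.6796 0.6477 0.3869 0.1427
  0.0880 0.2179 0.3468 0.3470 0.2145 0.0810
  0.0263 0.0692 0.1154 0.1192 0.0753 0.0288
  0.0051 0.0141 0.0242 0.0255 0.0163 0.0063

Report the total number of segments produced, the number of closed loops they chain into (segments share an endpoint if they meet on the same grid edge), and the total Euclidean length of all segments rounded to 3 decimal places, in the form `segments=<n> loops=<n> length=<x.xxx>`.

segments=16 loops=1 length=12.456

cell (3,0): code 0100 → (3.728,1.000)–(4.000,0.659)
cell (3,1): code 1100 → (3.831,2.000)–(3.728,1.000)
cell (3,2): code 1000 → (4.000,2.213)–(3.831,2.000)
cell (4,0): code 0110 → (4.000,0.659)–(5.000,0.235)
cell (4,2): code 1001 → (5.000,2.942)–(4.000,2.213)
cell (5,0): code 0110 → (5.000,0.235)–(6.000,0.402)
cell (5,2): code 1101 → (5.127,3.000)–(5.000,2.942)
cell (5,3): code 1000 → (6.000,3.445)–(5.127,3.000)
cell (6,0): code 0110 → (6.000,0.402)–(7.000,0.750)
cell (6,3): code 1001 → (7.000,3.643)–(6.000,3.445)
cell (7,0): code 0010 → (7.000,0.750)–(7.407,1.000)
cell (7,1): code 0111 → (7.407,1.000)–(8.000,1.583)
cell (7,3): code 1001 → (8.000,3.237)–(7.000,3.643)
cell (8,1): code 0010 → (8.000,1.583)–(8.281,2.000)
cell (8,2): code 0011 → (8.281,2.000)–(8.205,3.000)
cell (8,3): code 0001 → (8.205,3.000)–(8.000,3.237)
total: 16 segments, chained into 1 closed loop(s), length Σ = 12.456412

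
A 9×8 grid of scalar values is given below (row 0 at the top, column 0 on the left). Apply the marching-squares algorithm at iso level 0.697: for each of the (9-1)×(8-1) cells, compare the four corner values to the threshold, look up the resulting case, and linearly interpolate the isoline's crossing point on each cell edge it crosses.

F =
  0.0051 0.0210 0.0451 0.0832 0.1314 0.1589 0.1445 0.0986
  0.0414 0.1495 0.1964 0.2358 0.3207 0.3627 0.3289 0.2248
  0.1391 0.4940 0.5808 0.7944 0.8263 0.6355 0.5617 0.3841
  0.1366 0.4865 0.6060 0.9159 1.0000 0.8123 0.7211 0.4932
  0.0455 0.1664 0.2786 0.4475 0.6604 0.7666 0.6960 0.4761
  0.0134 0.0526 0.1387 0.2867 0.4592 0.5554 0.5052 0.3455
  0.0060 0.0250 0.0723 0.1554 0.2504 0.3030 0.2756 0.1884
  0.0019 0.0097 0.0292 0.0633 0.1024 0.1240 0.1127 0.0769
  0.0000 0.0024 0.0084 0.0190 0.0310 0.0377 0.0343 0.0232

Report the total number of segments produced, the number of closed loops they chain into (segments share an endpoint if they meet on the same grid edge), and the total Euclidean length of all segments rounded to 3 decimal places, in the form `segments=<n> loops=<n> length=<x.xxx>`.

segments=14 loops=1 length=10.100

cell (1,2): code 0100 → (1.826,3.000)–(2.000,2.544)
cell (1,3): code 1100 → (1.744,4.000)–(1.826,3.000)
cell (1,4): code 1000 → (2.000,4.678)–(1.744,4.000)
cell (2,2): code 0110 → (2.000,2.544)–(3.000,2.294)
cell (2,4): code 1101 → (2.348,5.000)–(2.000,4.678)
cell (2,5): code 1100 → (2.849,6.000)–(2.348,5.000)
cell (2,6): code 1000 → (3.000,6.106)–(2.849,6.000)
cell (3,2): code 0010 → (3.000,2.294)–(3.467,3.000)
cell (3,3): code 0011 → (3.467,3.000)–(3.892,4.000)
cell (3,4): code 0111 → (3.892,4.000)–(4.000,4.345)
cell (3,5): code 1011 → (4.000,5.986)–(3.960,6.000)
cell (3,6): code 0001 → (3.960,6.000)–(3.000,6.106)
cell (4,4): code 0010 → (4.000,4.345)–(4.330,5.000)
cell (4,5): code 0001 → (4.330,5.000)–(4.000,5.986)
total: 14 segments, chained into 1 closed loop(s), length Σ = 10.099720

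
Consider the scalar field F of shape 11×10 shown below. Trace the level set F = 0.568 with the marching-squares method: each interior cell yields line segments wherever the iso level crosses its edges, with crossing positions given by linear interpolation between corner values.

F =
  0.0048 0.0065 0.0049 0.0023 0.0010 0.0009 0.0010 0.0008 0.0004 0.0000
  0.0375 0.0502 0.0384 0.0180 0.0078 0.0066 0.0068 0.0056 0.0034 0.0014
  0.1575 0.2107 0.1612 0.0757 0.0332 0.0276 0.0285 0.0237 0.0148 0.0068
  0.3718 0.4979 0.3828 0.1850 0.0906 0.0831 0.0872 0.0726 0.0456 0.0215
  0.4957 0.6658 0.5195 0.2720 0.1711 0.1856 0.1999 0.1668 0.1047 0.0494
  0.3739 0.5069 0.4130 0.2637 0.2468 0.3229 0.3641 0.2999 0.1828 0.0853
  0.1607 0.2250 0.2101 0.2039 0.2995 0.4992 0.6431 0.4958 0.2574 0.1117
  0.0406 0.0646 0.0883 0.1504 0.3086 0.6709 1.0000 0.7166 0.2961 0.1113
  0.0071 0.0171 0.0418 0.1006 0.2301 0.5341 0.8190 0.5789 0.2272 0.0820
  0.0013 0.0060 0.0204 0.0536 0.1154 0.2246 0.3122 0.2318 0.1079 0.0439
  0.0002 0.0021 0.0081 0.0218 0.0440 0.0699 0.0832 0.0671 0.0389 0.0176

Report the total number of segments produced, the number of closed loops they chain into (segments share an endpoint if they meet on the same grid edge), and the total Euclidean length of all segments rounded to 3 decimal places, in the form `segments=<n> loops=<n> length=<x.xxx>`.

segments=16 loops=2 length=11.543

cell (3,0): code 0100 → (3.418,1.000)–(4.000,0.425)
cell (3,1): code 1000 → (4.000,1.668)–(3.418,1.000)
cell (4,0): code 0010 → (4.000,0.425)–(4.615,1.000)
cell (4,1): code 0001 → (4.615,1.000)–(4.000,1.668)
cell (5,5): code 0100 → (5.731,6.000)–(6.000,5.478)
cell (5,6): code 1000 → (6.000,6.510)–(5.731,6.000)
cell (6,4): code 0100 → (6.401,5.000)–(7.000,4.716)
cell (6,5): code 1110 → (6.000,5.478)–(6.401,5.000)
cell (6,6): code 1101 → (6.327,7.000)–(6.000,6.510)
cell (6,7): code 1000 → (7.000,7.353)–(6.327,7.000)
cell (7,4): code 0010 → (7.000,4.716)–(7.752,5.000)
cell (7,5): code 0111 → (7.752,5.000)–(8.000,5.119)
cell (7,7): code 1001 → (8.000,7.031)–(7.000,7.353)
cell (8,5): code 0010 → (8.000,5.119)–(8.495,6.000)
cell (8,6): code 0011 → (8.495,6.000)–(8.031,7.000)
cell (8,7): code 0001 → (8.031,7.000)–(8.000,7.031)
total: 16 segments, chained into 2 closed loop(s), length Σ = 11.542935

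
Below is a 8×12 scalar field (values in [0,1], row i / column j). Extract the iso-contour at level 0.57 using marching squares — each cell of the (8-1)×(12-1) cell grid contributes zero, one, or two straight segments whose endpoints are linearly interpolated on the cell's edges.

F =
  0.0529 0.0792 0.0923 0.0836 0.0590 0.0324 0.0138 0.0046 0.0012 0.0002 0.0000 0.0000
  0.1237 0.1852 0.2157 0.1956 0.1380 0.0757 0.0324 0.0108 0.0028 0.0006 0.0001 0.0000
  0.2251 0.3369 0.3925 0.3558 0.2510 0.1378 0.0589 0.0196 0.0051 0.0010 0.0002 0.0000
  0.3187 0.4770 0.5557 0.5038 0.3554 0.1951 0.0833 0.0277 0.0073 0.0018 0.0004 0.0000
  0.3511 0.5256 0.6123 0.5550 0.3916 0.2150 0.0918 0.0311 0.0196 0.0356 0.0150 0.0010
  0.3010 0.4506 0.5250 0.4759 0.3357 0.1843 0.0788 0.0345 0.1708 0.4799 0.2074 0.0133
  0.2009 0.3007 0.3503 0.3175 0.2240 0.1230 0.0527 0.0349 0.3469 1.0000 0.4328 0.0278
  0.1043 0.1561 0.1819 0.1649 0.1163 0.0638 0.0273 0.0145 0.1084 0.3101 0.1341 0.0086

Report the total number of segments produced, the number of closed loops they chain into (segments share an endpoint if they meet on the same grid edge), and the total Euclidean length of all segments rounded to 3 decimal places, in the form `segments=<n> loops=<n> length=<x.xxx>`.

cell (3,1): code 0100 → (3.253,2.000)–(4.000,1.512)
cell (3,2): code 1000 → (4.000,2.738)–(3.253,2.000)
cell (4,1): code 0010 → (4.000,1.512)–(4.485,2.000)
cell (4,2): code 0001 → (4.485,2.000)–(4.000,2.738)
cell (5,8): code 0100 → (5.173,9.000)–(6.000,8.342)
cell (5,9): code 1000 → (6.000,9.758)–(5.173,9.000)
cell (6,8): code 0010 → (6.000,8.342)–(6.623,9.000)
cell (6,9): code 0001 → (6.623,9.000)–(6.000,9.758)
total: 8 segments, chained into 2 closed loop(s), length Σ = 7.580302

segments=8 loops=2 length=7.580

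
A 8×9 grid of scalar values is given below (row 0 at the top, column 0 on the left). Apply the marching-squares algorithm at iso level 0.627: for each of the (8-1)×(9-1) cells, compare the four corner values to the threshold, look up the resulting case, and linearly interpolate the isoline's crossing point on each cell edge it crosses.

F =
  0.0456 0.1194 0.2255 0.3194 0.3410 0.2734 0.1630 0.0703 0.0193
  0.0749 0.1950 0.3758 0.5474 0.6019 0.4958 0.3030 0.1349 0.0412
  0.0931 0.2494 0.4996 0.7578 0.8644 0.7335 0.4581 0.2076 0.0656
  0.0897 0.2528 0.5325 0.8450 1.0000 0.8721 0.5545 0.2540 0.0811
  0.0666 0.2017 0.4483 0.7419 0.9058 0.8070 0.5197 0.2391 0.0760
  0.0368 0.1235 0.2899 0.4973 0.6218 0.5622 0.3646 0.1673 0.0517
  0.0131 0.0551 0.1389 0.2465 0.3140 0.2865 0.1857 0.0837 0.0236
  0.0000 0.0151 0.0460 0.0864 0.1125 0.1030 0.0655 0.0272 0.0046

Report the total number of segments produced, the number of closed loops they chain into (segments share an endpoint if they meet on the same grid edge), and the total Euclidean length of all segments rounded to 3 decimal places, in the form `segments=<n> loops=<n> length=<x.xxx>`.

cell (1,2): code 0100 → (1.378,3.000)–(2.000,2.493)
cell (1,3): code 1100 → (1.096,4.000)–(1.378,3.000)
cell (1,4): code 1100 → (1.552,5.000)–(1.096,4.000)
cell (1,5): code 1000 → (2.000,5.387)–(1.552,5.000)
cell (2,2): code 0110 → (2.000,2.493)–(3.000,2.302)
cell (2,5): code 1001 → (3.000,5.772)–(2.000,5.387)
cell (3,2): code 0110 → (3.000,2.302)–(4.000,2.609)
cell (3,5): code 1001 → (4.000,5.627)–(3.000,5.772)
cell (4,2): code 0010 → (4.000,2.609)–(4.470,3.000)
cell (4,3): code 0011 → (4.470,3.000)–(4.982,4.000)
cell (4,4): code 0011 → (4.982,4.000)–(4.735,5.000)
cell (4,5): code 0001 → (4.735,5.000)–(4.000,5.627)
total: 12 segments, chained into 1 closed loop(s), length Σ = 11.408910

segments=12 loops=1 length=11.409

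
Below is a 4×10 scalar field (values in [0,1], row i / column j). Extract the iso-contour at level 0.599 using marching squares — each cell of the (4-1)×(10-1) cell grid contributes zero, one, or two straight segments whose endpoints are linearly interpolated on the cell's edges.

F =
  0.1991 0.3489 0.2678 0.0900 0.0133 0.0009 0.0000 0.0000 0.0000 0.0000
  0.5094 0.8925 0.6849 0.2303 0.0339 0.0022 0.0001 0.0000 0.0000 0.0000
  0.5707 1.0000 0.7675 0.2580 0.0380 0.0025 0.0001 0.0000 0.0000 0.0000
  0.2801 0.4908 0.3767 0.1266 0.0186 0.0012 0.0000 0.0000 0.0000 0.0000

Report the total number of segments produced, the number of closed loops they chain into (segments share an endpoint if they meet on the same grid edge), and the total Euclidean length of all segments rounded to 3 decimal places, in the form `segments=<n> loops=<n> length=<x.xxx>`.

segments=8 loops=1 length=7.122

cell (0,0): code 0100 → (0.460,1.000)–(1.000,0.234)
cell (0,1): code 1100 → (0.794,2.000)–(0.460,1.000)
cell (0,2): code 1000 → (1.000,2.189)–(0.794,2.000)
cell (1,0): code 0110 → (1.000,0.234)–(2.000,0.066)
cell (1,2): code 1001 → (2.000,2.331)–(1.000,2.189)
cell (2,0): code 0010 → (2.000,0.066)–(2.788,1.000)
cell (2,1): code 0011 → (2.788,1.000)–(2.431,2.000)
cell (2,2): code 0001 → (2.431,2.000)–(2.000,2.331)
total: 8 segments, chained into 1 closed loop(s), length Σ = 7.121793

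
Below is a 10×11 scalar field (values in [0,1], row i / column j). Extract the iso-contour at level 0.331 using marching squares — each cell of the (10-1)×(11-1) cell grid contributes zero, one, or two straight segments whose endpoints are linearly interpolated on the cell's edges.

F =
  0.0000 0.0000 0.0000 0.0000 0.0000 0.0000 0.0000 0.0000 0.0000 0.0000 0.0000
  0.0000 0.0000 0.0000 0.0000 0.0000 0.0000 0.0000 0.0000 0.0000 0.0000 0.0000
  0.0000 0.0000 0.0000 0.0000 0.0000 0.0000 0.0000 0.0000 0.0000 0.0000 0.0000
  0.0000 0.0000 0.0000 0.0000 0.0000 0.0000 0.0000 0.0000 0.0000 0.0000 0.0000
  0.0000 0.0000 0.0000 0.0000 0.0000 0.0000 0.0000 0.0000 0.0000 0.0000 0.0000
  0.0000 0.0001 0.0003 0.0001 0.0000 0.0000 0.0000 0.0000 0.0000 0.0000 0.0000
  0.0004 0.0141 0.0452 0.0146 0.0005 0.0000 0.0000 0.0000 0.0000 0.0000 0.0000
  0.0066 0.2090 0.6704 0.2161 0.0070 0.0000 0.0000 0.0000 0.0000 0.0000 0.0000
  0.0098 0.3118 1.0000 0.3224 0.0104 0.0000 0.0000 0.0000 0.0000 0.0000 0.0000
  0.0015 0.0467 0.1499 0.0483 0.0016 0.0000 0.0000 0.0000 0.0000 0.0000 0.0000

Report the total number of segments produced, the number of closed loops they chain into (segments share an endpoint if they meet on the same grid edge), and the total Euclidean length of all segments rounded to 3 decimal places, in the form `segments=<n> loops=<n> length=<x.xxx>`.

cell (6,1): code 0100 → (6.457,2.000)–(7.000,1.264)
cell (6,2): code 1000 → (7.000,2.747)–(6.457,2.000)
cell (7,1): code 0110 → (7.000,1.264)–(8.000,1.028)
cell (7,2): code 1001 → (8.000,2.987)–(7.000,2.747)
cell (8,1): code 0010 → (8.000,1.028)–(8.787,2.000)
cell (8,2): code 0001 → (8.787,2.000)–(8.000,2.987)
total: 6 segments, chained into 1 closed loop(s), length Σ = 6.407039

segments=6 loops=1 length=6.407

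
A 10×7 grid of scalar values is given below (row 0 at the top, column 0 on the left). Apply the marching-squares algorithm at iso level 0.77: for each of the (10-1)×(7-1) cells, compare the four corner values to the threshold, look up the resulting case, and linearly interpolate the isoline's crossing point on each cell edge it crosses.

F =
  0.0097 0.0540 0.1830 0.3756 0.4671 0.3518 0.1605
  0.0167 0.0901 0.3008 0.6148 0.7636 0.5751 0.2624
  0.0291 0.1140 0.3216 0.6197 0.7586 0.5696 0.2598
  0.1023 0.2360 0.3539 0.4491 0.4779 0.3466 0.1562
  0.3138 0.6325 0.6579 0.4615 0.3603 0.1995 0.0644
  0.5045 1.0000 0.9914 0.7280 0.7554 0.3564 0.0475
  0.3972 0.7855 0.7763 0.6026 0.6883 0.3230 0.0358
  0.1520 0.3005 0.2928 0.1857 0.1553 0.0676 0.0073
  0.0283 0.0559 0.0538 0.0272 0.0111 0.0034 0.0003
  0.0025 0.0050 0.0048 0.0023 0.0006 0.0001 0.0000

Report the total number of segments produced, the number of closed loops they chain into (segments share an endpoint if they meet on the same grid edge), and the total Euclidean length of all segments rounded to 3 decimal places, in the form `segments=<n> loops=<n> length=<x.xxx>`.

segments=8 loops=1 length=6.310

cell (4,0): code 0100 → (4.374,1.000)–(5.000,0.536)
cell (4,1): code 1100 → (4.336,2.000)–(4.374,1.000)
cell (4,2): code 1000 → (5.000,2.841)–(4.336,2.000)
cell (5,0): code 0110 → (5.000,0.536)–(6.000,0.960)
cell (5,2): code 1001 → (6.000,2.036)–(5.000,2.841)
cell (6,0): code 0010 → (6.000,0.960)–(6.032,1.000)
cell (6,1): code 0011 → (6.032,1.000)–(6.013,2.000)
cell (6,2): code 0001 → (6.013,2.000)–(6.000,2.036)
total: 8 segments, chained into 1 closed loop(s), length Σ = 6.310444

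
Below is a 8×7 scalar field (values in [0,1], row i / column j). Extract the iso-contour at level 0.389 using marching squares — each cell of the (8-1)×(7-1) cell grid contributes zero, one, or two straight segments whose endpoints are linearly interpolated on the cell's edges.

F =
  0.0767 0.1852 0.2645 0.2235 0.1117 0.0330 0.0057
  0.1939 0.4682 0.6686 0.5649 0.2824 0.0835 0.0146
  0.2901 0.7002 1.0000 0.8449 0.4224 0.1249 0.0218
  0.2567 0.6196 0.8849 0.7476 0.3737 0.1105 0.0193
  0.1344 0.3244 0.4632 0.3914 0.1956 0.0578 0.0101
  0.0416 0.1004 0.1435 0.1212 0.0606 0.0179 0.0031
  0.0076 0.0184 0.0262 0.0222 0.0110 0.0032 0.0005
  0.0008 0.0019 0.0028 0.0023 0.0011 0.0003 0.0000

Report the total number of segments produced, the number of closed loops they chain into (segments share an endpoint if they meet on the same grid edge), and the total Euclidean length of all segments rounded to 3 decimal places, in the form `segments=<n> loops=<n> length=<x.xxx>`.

segments=16 loops=1 length=12.066

cell (0,0): code 0100 → (0.720,1.000)–(1.000,0.711)
cell (0,1): code 1100 → (0.308,2.000)–(0.720,1.000)
cell (0,2): code 1100 → (0.485,3.000)–(0.308,2.000)
cell (0,3): code 1000 → (1.000,3.623)–(0.485,3.000)
cell (1,0): code 0110 → (1.000,0.711)–(2.000,0.241)
cell (1,3): code 1101 → (1.761,4.000)–(1.000,3.623)
cell (1,4): code 1000 → (2.000,4.112)–(1.761,4.000)
cell (2,0): code 0110 → (2.000,0.241)–(3.000,0.365)
cell (2,3): code 1011 → (3.000,3.959)–(2.686,4.000)
cell (2,4): code 0001 → (2.686,4.000)–(2.000,4.112)
cell (3,0): code 0010 → (3.000,0.365)–(3.781,1.000)
cell (3,1): code 0111 → (3.781,1.000)–(4.000,1.465)
cell (3,3): code 1001 → (4.000,3.012)–(3.000,3.959)
cell (4,1): code 0010 → (4.000,1.465)–(4.232,2.000)
cell (4,2): code 0011 → (4.232,2.000)–(4.009,3.000)
cell (4,3): code 0001 → (4.009,3.000)–(4.000,3.012)
total: 16 segments, chained into 1 closed loop(s), length Σ = 12.066103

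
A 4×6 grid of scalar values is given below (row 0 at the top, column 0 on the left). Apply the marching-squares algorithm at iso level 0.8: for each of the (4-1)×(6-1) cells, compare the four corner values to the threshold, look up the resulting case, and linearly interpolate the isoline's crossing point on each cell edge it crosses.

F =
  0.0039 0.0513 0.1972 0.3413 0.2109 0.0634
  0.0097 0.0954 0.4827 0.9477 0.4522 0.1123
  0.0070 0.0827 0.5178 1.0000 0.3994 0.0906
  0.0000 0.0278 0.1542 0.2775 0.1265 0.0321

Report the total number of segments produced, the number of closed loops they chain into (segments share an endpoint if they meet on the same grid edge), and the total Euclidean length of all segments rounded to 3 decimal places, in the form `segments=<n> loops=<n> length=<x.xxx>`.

segments=6 loops=1 length=3.722

cell (0,2): code 0100 → (0.756,3.000)–(1.000,2.682)
cell (0,3): code 1000 → (1.000,3.298)–(0.756,3.000)
cell (1,2): code 0110 → (1.000,2.682)–(2.000,2.585)
cell (1,3): code 1001 → (2.000,3.333)–(1.000,3.298)
cell (2,2): code 0010 → (2.000,2.585)–(2.277,3.000)
cell (2,3): code 0001 → (2.277,3.000)–(2.000,3.333)
total: 6 segments, chained into 1 closed loop(s), length Σ = 3.722215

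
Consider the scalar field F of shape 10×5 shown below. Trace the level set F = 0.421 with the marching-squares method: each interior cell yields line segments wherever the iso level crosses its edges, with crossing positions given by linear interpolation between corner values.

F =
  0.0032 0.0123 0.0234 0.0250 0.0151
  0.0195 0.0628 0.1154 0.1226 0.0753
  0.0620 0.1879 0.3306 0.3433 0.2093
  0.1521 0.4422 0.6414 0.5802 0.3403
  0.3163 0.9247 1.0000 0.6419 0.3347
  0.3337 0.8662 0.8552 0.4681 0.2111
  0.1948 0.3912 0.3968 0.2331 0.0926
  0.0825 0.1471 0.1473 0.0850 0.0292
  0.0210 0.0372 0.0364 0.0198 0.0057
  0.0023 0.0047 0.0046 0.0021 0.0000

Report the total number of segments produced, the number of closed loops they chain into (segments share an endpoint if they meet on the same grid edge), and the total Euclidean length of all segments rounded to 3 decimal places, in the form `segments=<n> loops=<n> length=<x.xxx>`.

segments=12 loops=1 length=11.400

cell (2,0): code 0100 → (2.917,1.000)–(3.000,0.927)
cell (2,1): code 1100 → (2.291,2.000)–(2.917,1.000)
cell (2,2): code 1100 → (2.328,3.000)–(2.291,2.000)
cell (2,3): code 1000 → (3.000,3.664)–(2.328,3.000)
cell (3,0): code 0110 → (3.000,0.927)–(4.000,0.172)
cell (3,3): code 1001 → (4.000,3.719)–(3.000,3.664)
cell (4,0): code 0110 → (4.000,0.172)–(5.000,0.164)
cell (4,3): code 1001 → (5.000,3.183)–(4.000,3.719)
cell (5,0): code 0010 → (5.000,0.164)–(5.937,1.000)
cell (5,1): code 0011 → (5.937,1.000)–(5.947,2.000)
cell (5,2): code 0011 → (5.947,2.000)–(5.200,3.000)
cell (5,3): code 0001 → (5.200,3.000)–(5.000,3.183)
total: 12 segments, chained into 1 closed loop(s), length Σ = 11.400301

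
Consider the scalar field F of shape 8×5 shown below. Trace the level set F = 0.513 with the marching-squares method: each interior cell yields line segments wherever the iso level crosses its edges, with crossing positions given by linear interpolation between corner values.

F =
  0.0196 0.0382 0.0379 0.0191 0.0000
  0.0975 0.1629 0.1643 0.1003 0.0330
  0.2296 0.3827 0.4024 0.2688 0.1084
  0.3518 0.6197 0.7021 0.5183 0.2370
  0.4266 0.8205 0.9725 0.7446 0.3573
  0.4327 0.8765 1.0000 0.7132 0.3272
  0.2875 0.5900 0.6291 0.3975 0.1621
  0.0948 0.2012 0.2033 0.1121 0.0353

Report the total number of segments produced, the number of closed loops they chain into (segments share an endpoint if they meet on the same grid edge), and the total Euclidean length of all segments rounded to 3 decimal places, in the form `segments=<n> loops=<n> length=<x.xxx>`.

cell (2,0): code 0100 → (2.550,1.000)–(3.000,0.602)
cell (2,1): code 1100 → (2.369,2.000)–(2.550,1.000)
cell (2,2): code 1100 → (2.979,3.000)–(2.369,2.000)
cell (2,3): code 1000 → (3.000,3.019)–(2.979,3.000)
cell (3,0): code 0110 → (3.000,0.602)–(4.000,0.219)
cell (3,3): code 1001 → (4.000,3.598)–(3.000,3.019)
cell (4,0): code 0110 → (4.000,0.219)–(5.000,0.181)
cell (4,3): code 1001 → (5.000,3.519)–(4.000,3.598)
cell (5,0): code 0110 → (5.000,0.181)–(6.000,0.745)
cell (5,2): code 1011 → (6.000,2.501)–(5.634,3.000)
cell (5,3): code 0001 → (5.634,3.000)–(5.000,3.519)
cell (6,0): code 0010 → (6.000,0.745)–(6.198,1.000)
cell (6,1): code 0011 → (6.198,1.000)–(6.273,2.000)
cell (6,2): code 0001 → (6.273,2.000)–(6.000,2.501)
total: 14 segments, chained into 1 closed loop(s), length Σ = 11.529034

segments=14 loops=1 length=11.529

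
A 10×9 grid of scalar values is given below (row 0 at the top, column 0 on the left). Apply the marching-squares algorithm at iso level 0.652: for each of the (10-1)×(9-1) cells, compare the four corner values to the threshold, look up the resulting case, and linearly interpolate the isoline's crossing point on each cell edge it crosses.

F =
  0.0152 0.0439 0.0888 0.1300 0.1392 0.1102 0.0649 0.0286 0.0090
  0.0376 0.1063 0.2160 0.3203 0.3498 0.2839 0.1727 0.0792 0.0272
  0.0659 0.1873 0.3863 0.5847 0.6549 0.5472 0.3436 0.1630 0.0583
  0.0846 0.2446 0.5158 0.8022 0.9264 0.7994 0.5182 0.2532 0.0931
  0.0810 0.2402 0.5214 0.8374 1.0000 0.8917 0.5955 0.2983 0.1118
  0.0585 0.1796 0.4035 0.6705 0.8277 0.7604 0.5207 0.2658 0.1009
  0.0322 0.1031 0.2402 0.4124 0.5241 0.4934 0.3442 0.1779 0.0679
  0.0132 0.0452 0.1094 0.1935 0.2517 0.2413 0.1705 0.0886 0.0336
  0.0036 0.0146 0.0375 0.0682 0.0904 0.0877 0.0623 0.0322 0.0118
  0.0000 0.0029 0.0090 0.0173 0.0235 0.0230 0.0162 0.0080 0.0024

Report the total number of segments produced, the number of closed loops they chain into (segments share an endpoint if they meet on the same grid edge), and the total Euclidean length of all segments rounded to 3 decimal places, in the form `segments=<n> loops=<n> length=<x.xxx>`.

cell (1,3): code 0100 → (1.990,4.000)–(2.000,3.959)
cell (1,4): code 1000 → (2.000,4.027)–(1.990,4.000)
cell (2,2): code 0100 → (2.309,3.000)–(3.000,2.476)
cell (2,3): code 1110 → (2.000,3.959)–(2.309,3.000)
cell (2,4): code 1101 → (2.416,5.000)–(2.000,4.027)
cell (2,5): code 1000 → (3.000,5.524)–(2.416,5.000)
cell (3,2): code 0110 → (3.000,2.476)–(4.000,2.413)
cell (3,5): code 1001 → (4.000,5.809)–(3.000,5.524)
cell (4,2): code 0110 → (4.000,2.413)–(5.000,2.931)
cell (4,5): code 1001 → (5.000,5.452)–(4.000,5.809)
cell (5,2): code 0010 → (5.000,2.931)–(5.072,3.000)
cell (5,3): code 0011 → (5.072,3.000)–(5.579,4.000)
cell (5,4): code 0011 → (5.579,4.000)–(5.406,5.000)
cell (5,5): code 0001 → (5.406,5.000)–(5.000,5.452)
total: 14 segments, chained into 1 closed loop(s), length Σ = 10.861610

segments=14 loops=1 length=10.862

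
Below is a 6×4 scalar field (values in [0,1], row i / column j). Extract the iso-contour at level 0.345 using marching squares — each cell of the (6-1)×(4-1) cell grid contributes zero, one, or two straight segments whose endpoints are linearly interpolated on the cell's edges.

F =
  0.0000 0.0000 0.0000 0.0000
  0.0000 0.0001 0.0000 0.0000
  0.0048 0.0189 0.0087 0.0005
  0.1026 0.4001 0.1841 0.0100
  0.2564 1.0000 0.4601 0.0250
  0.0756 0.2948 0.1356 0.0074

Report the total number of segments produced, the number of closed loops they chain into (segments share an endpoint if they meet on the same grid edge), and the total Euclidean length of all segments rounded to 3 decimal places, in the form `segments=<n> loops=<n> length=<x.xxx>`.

cell (2,0): code 0100 → (2.855,1.000)–(3.000,0.815)
cell (2,1): code 1000 → (3.000,1.255)–(2.855,1.000)
cell (3,0): code 0110 → (3.000,0.815)–(4.000,0.119)
cell (3,1): code 1101 → (3.583,2.000)–(3.000,1.255)
cell (3,2): code 1000 → (4.000,2.265)–(3.583,2.000)
cell (4,0): code 0010 → (4.000,0.119)–(4.929,1.000)
cell (4,1): code 0011 → (4.929,1.000)–(4.355,2.000)
cell (4,2): code 0001 → (4.355,2.000)–(4.000,2.265)
total: 8 segments, chained into 1 closed loop(s), length Σ = 6.061704

segments=8 loops=1 length=6.062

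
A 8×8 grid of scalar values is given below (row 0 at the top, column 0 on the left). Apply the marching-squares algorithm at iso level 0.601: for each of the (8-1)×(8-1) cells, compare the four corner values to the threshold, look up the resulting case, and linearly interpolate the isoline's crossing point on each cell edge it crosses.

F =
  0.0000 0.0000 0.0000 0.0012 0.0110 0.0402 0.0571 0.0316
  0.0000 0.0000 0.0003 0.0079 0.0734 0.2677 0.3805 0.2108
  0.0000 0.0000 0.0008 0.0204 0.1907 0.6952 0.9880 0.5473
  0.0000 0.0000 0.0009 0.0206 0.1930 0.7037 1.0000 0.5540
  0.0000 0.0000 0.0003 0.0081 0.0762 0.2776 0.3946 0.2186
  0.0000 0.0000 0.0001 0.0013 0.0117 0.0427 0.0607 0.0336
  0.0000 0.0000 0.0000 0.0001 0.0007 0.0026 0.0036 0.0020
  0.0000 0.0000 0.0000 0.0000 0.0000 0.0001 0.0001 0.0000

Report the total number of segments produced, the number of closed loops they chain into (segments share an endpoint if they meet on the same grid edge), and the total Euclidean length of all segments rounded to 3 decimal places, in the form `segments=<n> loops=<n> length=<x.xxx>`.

cell (1,4): code 0100 → (1.780,5.000)–(2.000,4.813)
cell (1,5): code 1100 → (1.363,6.000)–(1.780,5.000)
cell (1,6): code 1000 → (2.000,6.878)–(1.363,6.000)
cell (2,4): code 0110 → (2.000,4.813)–(3.000,4.799)
cell (2,6): code 1001 → (3.000,6.895)–(2.000,6.878)
cell (3,4): code 0010 → (3.000,4.799)–(3.241,5.000)
cell (3,5): code 0011 → (3.241,5.000)–(3.659,6.000)
cell (3,6): code 0001 → (3.659,6.000)–(3.000,6.895)
total: 8 segments, chained into 1 closed loop(s), length Σ = 6.966220

segments=8 loops=1 length=6.966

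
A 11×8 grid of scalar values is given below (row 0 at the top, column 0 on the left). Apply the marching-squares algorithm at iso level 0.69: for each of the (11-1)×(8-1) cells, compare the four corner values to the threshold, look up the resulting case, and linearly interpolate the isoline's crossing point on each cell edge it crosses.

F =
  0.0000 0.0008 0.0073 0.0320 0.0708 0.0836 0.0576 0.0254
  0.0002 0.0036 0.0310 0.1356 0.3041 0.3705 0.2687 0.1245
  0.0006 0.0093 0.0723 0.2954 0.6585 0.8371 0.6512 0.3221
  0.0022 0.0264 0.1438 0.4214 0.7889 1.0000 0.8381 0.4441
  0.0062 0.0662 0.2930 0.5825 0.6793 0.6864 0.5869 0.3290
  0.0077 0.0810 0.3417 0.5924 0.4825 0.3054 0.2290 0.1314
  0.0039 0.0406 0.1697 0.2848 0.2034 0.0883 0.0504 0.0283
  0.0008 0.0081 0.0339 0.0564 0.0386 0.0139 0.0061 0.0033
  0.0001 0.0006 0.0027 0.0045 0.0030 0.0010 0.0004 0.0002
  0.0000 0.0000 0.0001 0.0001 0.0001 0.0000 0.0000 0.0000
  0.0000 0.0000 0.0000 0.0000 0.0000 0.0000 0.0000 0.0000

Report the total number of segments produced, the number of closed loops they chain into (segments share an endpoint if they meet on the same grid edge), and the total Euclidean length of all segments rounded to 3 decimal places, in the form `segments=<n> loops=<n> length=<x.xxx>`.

cell (1,4): code 0100 → (1.685,5.000)–(2.000,4.176)
cell (1,5): code 1000 → (2.000,5.791)–(1.685,5.000)
cell (2,3): code 0100 → (2.242,4.000)–(3.000,3.731)
cell (2,4): code 1110 → (2.000,4.176)–(2.242,4.000)
cell (2,5): code 1101 → (2.208,6.000)–(2.000,5.791)
cell (2,6): code 1000 → (3.000,6.376)–(2.208,6.000)
cell (3,3): code 0010 → (3.000,3.731)–(3.902,4.000)
cell (3,4): code 0011 → (3.902,4.000)–(3.989,5.000)
cell (3,5): code 0011 → (3.989,5.000)–(3.590,6.000)
cell (3,6): code 0001 → (3.590,6.000)–(3.000,6.376)
total: 10 segments, chained into 1 closed loop(s), length Σ = 7.730155

segments=10 loops=1 length=7.730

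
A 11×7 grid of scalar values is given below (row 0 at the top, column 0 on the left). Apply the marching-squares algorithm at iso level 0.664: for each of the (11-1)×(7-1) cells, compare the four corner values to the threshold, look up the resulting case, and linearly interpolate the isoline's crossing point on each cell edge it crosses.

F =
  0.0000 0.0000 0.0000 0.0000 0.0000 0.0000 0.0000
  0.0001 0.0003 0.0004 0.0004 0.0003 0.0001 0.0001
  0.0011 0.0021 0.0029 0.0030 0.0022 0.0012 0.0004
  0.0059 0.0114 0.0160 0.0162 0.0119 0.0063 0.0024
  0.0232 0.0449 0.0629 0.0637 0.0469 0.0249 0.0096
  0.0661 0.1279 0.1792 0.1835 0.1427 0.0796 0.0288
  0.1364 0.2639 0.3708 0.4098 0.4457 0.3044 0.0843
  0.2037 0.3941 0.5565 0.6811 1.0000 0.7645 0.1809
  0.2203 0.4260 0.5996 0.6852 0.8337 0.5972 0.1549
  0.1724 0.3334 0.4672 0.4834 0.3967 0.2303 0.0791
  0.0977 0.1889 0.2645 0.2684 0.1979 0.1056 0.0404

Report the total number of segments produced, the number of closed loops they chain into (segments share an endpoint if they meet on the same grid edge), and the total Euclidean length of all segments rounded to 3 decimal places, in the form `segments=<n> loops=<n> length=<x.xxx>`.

segments=10 loops=1 length=6.884

cell (6,2): code 0100 → (6.937,3.000)–(7.000,2.863)
cell (6,3): code 1100 → (6.394,4.000)–(6.937,3.000)
cell (6,4): code 1100 → (6.782,5.000)–(6.394,4.000)
cell (6,5): code 1000 → (7.000,5.172)–(6.782,5.000)
cell (7,2): code 0110 → (7.000,2.863)–(8.000,2.752)
cell (7,4): code 1011 → (8.000,4.718)–(7.601,5.000)
cell (7,5): code 0001 → (7.601,5.000)–(7.000,5.172)
cell (8,2): code 0010 → (8.000,2.752)–(8.105,3.000)
cell (8,3): code 0011 → (8.105,3.000)–(8.388,4.000)
cell (8,4): code 0001 → (8.388,4.000)–(8.000,4.718)
total: 10 segments, chained into 1 closed loop(s), length Σ = 6.884031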